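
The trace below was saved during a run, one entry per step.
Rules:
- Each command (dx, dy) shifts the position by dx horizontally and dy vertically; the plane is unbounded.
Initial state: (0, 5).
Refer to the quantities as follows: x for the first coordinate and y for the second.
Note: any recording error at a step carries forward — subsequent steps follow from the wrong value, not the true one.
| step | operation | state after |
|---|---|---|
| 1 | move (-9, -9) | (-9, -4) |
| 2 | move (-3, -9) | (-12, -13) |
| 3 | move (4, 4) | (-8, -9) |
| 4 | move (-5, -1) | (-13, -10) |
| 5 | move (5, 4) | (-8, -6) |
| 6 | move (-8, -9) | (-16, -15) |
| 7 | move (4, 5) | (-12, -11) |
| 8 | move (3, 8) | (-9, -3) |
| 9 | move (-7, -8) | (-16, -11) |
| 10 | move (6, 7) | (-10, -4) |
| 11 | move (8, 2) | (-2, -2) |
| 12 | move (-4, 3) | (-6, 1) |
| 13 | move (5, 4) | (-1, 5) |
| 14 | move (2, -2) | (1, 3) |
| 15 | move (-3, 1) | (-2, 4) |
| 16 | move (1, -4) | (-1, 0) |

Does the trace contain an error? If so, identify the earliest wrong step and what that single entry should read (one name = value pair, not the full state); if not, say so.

Step 1: x = 0 + (-9) = -9, y = 5 + (-9) = -4 — confirmed correct.
Step 2: x = -9 + (-3) = -12, y = -4 + (-9) = -13 — verified.
Step 3: x = -12 + (4) = -8, y = -13 + (4) = -9 — exactly as logged.
Step 4: x = -8 + (-5) = -13, y = -9 + (-1) = -10 — agrees with the trace.
Step 5: x = -13 + (5) = -8, y = -10 + (4) = -6 — in agreement.
Step 6: x = -8 + (-8) = -16, y = -6 + (-9) = -15 — no discrepancy.
Step 7: x = -16 + (4) = -12, y = -15 + (5) = -10 — this is not what the trace shows.
So the first discrepancy is step 7, where the right value is y = -10.

step 7, y = -10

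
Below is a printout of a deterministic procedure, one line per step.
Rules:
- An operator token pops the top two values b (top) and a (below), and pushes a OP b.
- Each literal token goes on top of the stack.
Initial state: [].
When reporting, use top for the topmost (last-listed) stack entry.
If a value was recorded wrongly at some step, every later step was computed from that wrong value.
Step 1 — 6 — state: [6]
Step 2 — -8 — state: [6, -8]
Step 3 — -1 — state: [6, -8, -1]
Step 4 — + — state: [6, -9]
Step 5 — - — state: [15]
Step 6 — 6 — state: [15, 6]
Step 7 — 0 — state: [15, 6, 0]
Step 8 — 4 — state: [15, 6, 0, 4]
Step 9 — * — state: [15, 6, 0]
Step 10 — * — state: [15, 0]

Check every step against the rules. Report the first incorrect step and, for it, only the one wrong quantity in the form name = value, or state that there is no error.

no error

Step 1: push 6: top = 6 — consistent with the printout.
Step 2: push -8: top = -8 — agrees with the printout.
Step 3: push -1: top = -1 — verified.
Step 4: -8 + -1 = -9 — verified.
Step 5: 6 - -9 = 15 — confirmed correct.
Step 6: push 6: top = 6 — agrees with the printout.
Step 7: push 0: top = 0 — exactly as logged.
Step 8: push 4: top = 4 — matches.
Step 9: 0 * 4 = 0 — matches.
Step 10: 6 * 0 = 0 — in agreement.
Nothing is out of place; the run is error-free.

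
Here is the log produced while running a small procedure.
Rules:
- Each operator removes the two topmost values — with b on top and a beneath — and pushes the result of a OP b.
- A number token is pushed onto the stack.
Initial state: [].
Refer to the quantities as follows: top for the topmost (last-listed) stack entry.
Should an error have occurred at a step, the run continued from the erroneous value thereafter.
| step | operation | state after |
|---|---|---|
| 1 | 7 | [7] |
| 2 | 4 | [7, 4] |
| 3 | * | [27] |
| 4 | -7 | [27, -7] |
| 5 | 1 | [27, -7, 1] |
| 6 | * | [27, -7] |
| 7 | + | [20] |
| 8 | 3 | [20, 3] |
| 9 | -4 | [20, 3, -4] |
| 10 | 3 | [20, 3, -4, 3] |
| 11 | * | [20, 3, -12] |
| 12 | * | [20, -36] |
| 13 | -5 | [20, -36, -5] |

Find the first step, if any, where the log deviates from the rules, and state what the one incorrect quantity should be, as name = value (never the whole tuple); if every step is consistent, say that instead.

step 3, top = 28

Recomputing the run from the initial state:
step 1: [7]
step 2: [7, 4]
step 3: [28]
step 4: [28, -7]
step 5: [28, -7, 1]
step 6: [28, -7]
step 7: [21]
step 8: [21, 3]
step 9: [21, 3, -4]
step 10: [21, 3, -4, 3]
step 11: [21, 3, -12]
step 12: [21, -36]
step 13: [21, -36, -5]
The first disagreement with the log is at step 3, where the value should be top = 28.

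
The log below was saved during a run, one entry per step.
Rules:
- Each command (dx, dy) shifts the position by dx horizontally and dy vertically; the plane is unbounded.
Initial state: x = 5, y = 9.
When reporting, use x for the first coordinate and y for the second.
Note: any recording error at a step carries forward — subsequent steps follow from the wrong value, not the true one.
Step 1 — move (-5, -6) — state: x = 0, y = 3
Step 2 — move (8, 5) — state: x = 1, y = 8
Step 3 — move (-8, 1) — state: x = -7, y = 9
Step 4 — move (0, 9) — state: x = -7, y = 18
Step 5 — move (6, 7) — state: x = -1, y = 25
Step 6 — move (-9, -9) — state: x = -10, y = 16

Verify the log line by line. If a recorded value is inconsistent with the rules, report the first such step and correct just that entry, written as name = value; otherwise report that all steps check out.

step 2, x = 8

Recomputing the run from the initial state:
step 1: x = 0, y = 3
step 2: x = 8, y = 8
step 3: x = 0, y = 9
step 4: x = 0, y = 18
step 5: x = 6, y = 25
step 6: x = -3, y = 16
The first disagreement with the log is at step 2, where the value should be x = 8.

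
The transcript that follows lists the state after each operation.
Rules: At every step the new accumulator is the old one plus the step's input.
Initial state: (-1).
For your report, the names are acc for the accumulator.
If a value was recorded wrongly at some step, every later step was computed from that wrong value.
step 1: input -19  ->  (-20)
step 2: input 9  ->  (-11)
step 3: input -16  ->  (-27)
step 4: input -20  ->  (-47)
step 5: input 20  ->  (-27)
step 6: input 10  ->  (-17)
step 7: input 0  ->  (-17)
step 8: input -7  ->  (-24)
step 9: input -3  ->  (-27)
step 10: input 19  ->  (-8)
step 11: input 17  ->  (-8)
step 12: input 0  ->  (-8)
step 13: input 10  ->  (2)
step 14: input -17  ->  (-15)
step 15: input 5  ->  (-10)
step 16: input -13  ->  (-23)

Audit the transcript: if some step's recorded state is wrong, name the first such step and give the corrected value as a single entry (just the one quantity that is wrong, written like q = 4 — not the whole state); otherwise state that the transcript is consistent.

step 11, acc = 9

step 1: acc = -1 + -19 = -20 -> exactly as logged
step 2: acc = -20 + 9 = -11 -> consistent with the transcript
step 3: acc = -11 + -16 = -27 -> confirmed correct
step 4: acc = -27 + -20 = -47 -> confirmed correct
step 5: acc = -47 + 20 = -27 -> verified
step 6: acc = -27 + 10 = -17 -> checks out
step 7: acc = -17 + 0 = -17 -> no discrepancy
step 8: acc = -17 + -7 = -24 -> verified
step 9: acc = -24 + -3 = -27 -> consistent with the transcript
step 10: acc = -27 + 19 = -8 -> consistent with the transcript
step 11: acc = -8 + 17 = 9 -> a discrepancy with the transcript
The earliest wrong entry is at step 11: it should read acc = 9.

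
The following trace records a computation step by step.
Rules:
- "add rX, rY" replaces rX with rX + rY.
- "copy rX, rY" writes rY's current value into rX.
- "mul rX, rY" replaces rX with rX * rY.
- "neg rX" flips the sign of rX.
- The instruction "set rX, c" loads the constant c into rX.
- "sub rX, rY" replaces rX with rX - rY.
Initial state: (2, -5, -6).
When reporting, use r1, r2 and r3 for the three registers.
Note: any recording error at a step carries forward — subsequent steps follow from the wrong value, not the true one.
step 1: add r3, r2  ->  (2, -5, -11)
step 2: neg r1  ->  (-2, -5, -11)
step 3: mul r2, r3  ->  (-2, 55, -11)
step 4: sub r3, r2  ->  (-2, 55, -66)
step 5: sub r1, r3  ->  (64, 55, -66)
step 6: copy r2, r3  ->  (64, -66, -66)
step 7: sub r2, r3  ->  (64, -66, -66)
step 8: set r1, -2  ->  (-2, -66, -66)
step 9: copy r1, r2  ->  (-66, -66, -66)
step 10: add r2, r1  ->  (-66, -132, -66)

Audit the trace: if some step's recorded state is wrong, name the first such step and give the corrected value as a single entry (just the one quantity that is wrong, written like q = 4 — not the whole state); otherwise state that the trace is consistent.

1. r3 = -6 + -5 = -11 (in agreement)
2. r1 = -(2) = -2 (verified)
3. r2 = -5 * -11 = 55 (checks out)
4. r3 = -11 - 55 = -66 (in agreement)
5. r1 = -2 - -66 = 64 (same as recorded)
6. r2 = -66 (no discrepancy)
7. r2 = -66 - -66 = 0 (not what was recorded)
First deviation found at step 7; the corrected entry is r2 = 0.

step 7, r2 = 0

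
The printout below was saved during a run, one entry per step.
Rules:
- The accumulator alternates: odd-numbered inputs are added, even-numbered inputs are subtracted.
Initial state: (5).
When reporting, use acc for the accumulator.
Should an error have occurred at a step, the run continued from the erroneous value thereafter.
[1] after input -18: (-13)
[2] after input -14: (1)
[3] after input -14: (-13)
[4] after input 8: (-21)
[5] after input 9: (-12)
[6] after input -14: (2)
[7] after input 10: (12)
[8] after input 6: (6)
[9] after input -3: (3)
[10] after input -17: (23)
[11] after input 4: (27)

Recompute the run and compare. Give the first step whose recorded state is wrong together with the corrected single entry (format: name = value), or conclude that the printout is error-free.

step 10, acc = 20

Recomputing the run from the initial state:
step 1: acc = -13
step 2: acc = 1
step 3: acc = -13
step 4: acc = -21
step 5: acc = -12
step 6: acc = 2
step 7: acc = 12
step 8: acc = 6
step 9: acc = 3
step 10: acc = 20
step 11: acc = 24
The first disagreement with the printout is at step 10, where the value should be acc = 20.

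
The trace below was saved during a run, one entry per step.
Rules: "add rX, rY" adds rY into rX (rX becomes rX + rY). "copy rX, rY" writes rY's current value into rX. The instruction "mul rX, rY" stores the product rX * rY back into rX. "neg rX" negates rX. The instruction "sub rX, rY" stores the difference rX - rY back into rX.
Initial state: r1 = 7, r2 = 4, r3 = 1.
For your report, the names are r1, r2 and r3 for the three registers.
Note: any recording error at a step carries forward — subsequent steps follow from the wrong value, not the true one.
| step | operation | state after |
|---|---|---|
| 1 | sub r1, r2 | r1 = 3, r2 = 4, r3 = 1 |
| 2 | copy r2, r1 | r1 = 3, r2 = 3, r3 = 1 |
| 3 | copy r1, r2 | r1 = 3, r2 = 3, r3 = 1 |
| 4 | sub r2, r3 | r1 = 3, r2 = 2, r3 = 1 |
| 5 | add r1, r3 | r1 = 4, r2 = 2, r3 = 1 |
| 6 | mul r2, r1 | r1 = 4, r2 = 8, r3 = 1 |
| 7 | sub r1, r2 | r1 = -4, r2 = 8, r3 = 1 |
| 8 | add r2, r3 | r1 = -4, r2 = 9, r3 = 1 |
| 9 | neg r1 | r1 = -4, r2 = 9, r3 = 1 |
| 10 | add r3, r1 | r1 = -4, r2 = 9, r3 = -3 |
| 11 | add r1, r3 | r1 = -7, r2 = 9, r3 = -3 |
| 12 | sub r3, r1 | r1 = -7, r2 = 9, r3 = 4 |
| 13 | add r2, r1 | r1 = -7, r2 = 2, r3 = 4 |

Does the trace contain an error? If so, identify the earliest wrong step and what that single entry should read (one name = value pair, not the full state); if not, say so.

Recomputing the run from the initial state:
step 1: r1 = 3, r2 = 4, r3 = 1
step 2: r1 = 3, r2 = 3, r3 = 1
step 3: r1 = 3, r2 = 3, r3 = 1
step 4: r1 = 3, r2 = 2, r3 = 1
step 5: r1 = 4, r2 = 2, r3 = 1
step 6: r1 = 4, r2 = 8, r3 = 1
step 7: r1 = -4, r2 = 8, r3 = 1
step 8: r1 = -4, r2 = 9, r3 = 1
step 9: r1 = 4, r2 = 9, r3 = 1
step 10: r1 = 4, r2 = 9, r3 = 5
step 11: r1 = 9, r2 = 9, r3 = 5
step 12: r1 = 9, r2 = 9, r3 = -4
step 13: r1 = 9, r2 = 18, r3 = -4
The first disagreement with the trace is at step 9, where the value should be r1 = 4.

step 9, r1 = 4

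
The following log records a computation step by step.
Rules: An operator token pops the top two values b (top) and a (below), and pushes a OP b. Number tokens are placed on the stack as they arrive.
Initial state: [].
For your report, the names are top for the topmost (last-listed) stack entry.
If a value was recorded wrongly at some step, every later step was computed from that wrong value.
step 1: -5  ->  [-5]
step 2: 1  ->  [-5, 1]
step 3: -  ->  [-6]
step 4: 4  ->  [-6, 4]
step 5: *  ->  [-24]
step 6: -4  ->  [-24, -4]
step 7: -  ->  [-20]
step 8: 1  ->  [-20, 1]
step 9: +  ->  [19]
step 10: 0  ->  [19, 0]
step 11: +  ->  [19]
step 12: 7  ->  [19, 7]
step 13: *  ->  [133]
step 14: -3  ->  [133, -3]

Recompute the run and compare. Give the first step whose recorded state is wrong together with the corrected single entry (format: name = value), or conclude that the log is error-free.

step 9, top = -19

Recomputing the run from the initial state:
step 1: [-5]
step 2: [-5, 1]
step 3: [-6]
step 4: [-6, 4]
step 5: [-24]
step 6: [-24, -4]
step 7: [-20]
step 8: [-20, 1]
step 9: [-19]
step 10: [-19, 0]
step 11: [-19]
step 12: [-19, 7]
step 13: [-133]
step 14: [-133, -3]
The first disagreement with the log is at step 9, where the value should be top = -19.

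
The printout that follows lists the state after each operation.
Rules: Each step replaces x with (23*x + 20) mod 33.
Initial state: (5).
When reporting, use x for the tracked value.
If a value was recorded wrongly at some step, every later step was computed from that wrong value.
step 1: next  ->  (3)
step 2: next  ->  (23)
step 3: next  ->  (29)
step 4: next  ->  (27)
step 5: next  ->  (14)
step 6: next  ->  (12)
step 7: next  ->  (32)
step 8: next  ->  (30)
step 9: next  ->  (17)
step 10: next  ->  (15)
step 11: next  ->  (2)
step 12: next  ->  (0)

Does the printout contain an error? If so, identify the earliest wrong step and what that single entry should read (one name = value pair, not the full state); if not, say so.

step 3, x = 21

Step 1: x = (23*5 + 20) mod 33 = 3 — matches.
Step 2: x = (23*3 + 20) mod 33 = 23 — consistent with the printout.
Step 3: x = (23*23 + 20) mod 33 = 21 — the printout has a different value.
Conclusion: step 3 carries the first error; the entry should be x = 21.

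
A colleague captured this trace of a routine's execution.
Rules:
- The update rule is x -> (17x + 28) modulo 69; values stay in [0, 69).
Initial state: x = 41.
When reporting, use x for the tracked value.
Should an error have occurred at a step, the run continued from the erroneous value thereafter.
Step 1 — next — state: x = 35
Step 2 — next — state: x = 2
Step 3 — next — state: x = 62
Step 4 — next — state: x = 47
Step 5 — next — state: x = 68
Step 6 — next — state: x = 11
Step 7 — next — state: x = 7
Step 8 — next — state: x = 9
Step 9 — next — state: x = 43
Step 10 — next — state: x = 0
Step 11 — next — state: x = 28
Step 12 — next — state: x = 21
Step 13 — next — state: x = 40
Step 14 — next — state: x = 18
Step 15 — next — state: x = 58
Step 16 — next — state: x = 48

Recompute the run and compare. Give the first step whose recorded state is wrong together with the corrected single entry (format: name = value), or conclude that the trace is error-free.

step 7, x = 8

step 1: x = (17*41 + 28) mod 69 = 35 -> in agreement
step 2: x = (17*35 + 28) mod 69 = 2 -> no discrepancy
step 3: x = (17*2 + 28) mod 69 = 62 -> verified
step 4: x = (17*62 + 28) mod 69 = 47 -> verified
step 5: x = (17*47 + 28) mod 69 = 68 -> matches
step 6: x = (17*68 + 28) mod 69 = 11 -> consistent with the trace
step 7: x = (17*11 + 28) mod 69 = 8 -> this is not what the trace shows
First deviation found at step 7; the corrected entry is x = 8.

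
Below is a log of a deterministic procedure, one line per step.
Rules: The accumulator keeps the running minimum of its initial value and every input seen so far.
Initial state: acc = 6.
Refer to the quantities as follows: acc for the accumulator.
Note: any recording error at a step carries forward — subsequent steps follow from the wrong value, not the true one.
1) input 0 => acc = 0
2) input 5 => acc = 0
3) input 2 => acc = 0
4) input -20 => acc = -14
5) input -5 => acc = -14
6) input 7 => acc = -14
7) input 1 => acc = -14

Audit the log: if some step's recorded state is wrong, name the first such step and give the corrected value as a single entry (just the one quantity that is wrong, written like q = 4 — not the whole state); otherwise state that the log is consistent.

step 4, acc = -20

1. acc = min(6, 0) = 0 (checks out)
2. acc = min(0, 5) = 0 (matches)
3. acc = min(0, 2) = 0 (in agreement)
4. acc = min(0, -20) = -20 (the recorded entry deviates here)
First incorrect step: 4; the correct value is acc = -20.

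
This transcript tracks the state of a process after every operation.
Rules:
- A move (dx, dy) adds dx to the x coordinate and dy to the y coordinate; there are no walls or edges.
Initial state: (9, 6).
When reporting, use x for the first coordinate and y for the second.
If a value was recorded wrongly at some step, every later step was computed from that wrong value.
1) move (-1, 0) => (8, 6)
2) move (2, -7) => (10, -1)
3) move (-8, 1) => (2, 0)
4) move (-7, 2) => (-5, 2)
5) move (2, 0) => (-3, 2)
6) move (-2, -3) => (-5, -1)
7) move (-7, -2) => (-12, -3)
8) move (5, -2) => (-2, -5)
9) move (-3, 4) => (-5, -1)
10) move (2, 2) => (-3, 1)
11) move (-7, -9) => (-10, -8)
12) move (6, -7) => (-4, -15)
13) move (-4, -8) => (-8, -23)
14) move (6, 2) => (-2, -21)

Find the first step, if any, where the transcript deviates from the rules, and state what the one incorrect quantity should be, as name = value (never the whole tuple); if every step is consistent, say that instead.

step 8, x = -7

Recomputing the run from the initial state:
step 1: x = 8, y = 6
step 2: x = 10, y = -1
step 3: x = 2, y = 0
step 4: x = -5, y = 2
step 5: x = -3, y = 2
step 6: x = -5, y = -1
step 7: x = -12, y = -3
step 8: x = -7, y = -5
step 9: x = -10, y = -1
step 10: x = -8, y = 1
step 11: x = -15, y = -8
step 12: x = -9, y = -15
step 13: x = -13, y = -23
step 14: x = -7, y = -21
The first disagreement with the transcript is at step 8, where the value should be x = -7.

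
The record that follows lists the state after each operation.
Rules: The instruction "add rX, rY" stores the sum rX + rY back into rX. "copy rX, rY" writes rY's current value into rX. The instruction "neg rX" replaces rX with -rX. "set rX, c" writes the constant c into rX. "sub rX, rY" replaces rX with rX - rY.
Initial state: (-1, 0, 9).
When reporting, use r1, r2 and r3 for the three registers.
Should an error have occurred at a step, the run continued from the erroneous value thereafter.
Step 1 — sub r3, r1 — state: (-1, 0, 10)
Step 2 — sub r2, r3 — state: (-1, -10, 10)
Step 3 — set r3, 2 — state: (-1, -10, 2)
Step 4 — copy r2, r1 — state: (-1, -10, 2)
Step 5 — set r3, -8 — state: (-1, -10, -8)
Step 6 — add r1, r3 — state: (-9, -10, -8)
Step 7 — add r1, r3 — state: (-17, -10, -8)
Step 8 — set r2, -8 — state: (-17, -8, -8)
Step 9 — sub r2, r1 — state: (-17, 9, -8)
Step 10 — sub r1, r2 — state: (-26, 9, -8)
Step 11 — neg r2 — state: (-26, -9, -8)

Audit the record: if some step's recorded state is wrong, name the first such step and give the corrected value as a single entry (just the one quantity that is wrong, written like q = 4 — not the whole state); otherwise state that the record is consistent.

Step 1: r3 = 9 - -1 = 10 — agrees with the record.
Step 2: r2 = 0 - 10 = -10 — no discrepancy.
Step 3: r3 = 2 — checks out.
Step 4: r2 = -1 — a discrepancy with the record.
Step 4 is the first one off; corrected, r2 = -1.

step 4, r2 = -1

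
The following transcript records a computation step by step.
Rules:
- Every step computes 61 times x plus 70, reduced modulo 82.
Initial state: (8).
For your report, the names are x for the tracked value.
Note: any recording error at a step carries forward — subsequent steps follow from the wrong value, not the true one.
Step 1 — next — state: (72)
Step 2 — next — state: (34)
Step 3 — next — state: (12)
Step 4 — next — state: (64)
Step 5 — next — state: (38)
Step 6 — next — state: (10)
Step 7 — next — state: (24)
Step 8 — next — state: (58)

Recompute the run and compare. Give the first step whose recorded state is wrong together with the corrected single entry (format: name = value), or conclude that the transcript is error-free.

Recomputing the run from the initial state:
step 1: x = 66
step 2: x = 78
step 3: x = 72
step 4: x = 34
step 5: x = 12
step 6: x = 64
step 7: x = 38
step 8: x = 10
The first disagreement with the transcript is at step 1, where the value should be x = 66.

step 1, x = 66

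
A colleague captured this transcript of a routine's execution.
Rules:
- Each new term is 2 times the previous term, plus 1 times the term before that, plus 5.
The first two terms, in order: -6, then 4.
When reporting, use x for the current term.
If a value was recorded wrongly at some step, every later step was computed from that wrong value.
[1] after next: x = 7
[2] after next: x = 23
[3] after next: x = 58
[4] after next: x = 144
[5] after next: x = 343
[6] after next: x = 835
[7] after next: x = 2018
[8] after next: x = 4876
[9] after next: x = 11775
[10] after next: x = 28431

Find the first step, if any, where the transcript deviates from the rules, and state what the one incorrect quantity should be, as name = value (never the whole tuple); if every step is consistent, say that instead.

Recomputing the run from the initial state:
step 1: x = 7
step 2: x = 23
step 3: x = 58
step 4: x = 144
step 5: x = 351
step 6: x = 851
step 7: x = 2058
step 8: x = 4972
step 9: x = 12007
step 10: x = 28991
The first disagreement with the transcript is at step 5, where the value should be x = 351.

step 5, x = 351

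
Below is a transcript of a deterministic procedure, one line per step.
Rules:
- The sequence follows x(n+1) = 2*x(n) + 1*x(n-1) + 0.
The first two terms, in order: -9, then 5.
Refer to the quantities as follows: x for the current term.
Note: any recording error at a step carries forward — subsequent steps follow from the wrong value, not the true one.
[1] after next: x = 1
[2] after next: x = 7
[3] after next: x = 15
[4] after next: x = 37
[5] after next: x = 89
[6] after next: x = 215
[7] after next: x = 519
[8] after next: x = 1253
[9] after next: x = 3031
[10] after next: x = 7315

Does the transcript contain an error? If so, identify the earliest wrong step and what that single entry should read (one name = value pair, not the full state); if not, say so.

step 9, x = 3025

Step 1: x = 2*(5) + (1)*(-9) + (0) = 1 — confirmed correct.
Step 2: x = 2*(1) + (1)*(5) + (0) = 7 — exactly as logged.
Step 3: x = 2*(7) + (1)*(1) + (0) = 15 — agrees with the transcript.
Step 4: x = 2*(15) + (1)*(7) + (0) = 37 — verified.
Step 5: x = 2*(37) + (1)*(15) + (0) = 89 — no discrepancy.
Step 6: x = 2*(89) + (1)*(37) + (0) = 215 — matches.
Step 7: x = 2*(215) + (1)*(89) + (0) = 519 — checks out.
Step 8: x = 2*(519) + (1)*(215) + (0) = 1253 — checks out.
Step 9: x = 2*(1253) + (1)*(519) + (0) = 3025 — the transcript disagrees here.
The audit stops at step 9: the recorded entry is wrong and should be x = 3025.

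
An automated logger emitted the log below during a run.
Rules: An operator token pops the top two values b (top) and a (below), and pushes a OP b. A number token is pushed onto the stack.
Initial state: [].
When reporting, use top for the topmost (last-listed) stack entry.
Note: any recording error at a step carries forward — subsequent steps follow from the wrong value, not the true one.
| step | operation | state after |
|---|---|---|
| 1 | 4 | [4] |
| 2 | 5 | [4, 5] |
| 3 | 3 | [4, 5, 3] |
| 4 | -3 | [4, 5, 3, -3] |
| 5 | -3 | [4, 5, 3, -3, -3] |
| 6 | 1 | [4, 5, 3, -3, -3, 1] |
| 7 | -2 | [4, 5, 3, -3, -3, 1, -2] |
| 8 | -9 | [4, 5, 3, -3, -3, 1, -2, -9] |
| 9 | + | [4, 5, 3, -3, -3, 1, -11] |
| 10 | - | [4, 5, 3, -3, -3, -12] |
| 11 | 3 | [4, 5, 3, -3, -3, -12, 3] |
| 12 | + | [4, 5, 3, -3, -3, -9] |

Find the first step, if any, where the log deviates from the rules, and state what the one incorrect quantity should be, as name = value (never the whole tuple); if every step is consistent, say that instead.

step 10, top = 12

Recomputing the run from the initial state:
step 1: [4]
step 2: [4, 5]
step 3: [4, 5, 3]
step 4: [4, 5, 3, -3]
step 5: [4, 5, 3, -3, -3]
step 6: [4, 5, 3, -3, -3, 1]
step 7: [4, 5, 3, -3, -3, 1, -2]
step 8: [4, 5, 3, -3, -3, 1, -2, -9]
step 9: [4, 5, 3, -3, -3, 1, -11]
step 10: [4, 5, 3, -3, -3, 12]
step 11: [4, 5, 3, -3, -3, 12, 3]
step 12: [4, 5, 3, -3, -3, 15]
The first disagreement with the log is at step 10, where the value should be top = 12.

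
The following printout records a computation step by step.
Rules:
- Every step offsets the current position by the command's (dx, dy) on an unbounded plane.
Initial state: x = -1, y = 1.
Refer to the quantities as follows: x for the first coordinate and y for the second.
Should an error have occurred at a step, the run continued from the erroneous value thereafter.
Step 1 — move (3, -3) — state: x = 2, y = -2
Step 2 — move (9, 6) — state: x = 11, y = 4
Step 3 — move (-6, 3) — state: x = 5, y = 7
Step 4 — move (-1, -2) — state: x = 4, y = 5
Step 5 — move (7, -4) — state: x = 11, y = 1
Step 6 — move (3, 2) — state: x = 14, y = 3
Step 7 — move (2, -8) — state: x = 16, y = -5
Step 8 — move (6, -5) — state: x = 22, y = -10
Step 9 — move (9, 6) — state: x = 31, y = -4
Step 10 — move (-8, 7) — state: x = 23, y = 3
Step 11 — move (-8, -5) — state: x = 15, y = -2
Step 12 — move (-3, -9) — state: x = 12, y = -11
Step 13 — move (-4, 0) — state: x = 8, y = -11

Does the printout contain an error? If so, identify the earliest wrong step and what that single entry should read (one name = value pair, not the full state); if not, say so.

step 1: x = -1 + (3) = 2, y = 1 + (-3) = -2 -> exactly as logged
step 2: x = 2 + (9) = 11, y = -2 + (6) = 4 -> no discrepancy
step 3: x = 11 + (-6) = 5, y = 4 + (3) = 7 -> matches
step 4: x = 5 + (-1) = 4, y = 7 + (-2) = 5 -> exactly as logged
step 5: x = 4 + (7) = 11, y = 5 + (-4) = 1 -> checks out
step 6: x = 11 + (3) = 14, y = 1 + (2) = 3 -> in agreement
step 7: x = 14 + (2) = 16, y = 3 + (-8) = -5 -> in agreement
step 8: x = 16 + (6) = 22, y = -5 + (-5) = -10 -> consistent with the printout
step 9: x = 22 + (9) = 31, y = -10 + (6) = -4 -> checks out
step 10: x = 31 + (-8) = 23, y = -4 + (7) = 3 -> agrees with the printout
step 11: x = 23 + (-8) = 15, y = 3 + (-5) = -2 -> verified
step 12: x = 15 + (-3) = 12, y = -2 + (-9) = -11 -> verified
step 13: x = 12 + (-4) = 8, y = -11 + (0) = -11 -> checks out
The whole run recomputes cleanly — no discrepancies.

no error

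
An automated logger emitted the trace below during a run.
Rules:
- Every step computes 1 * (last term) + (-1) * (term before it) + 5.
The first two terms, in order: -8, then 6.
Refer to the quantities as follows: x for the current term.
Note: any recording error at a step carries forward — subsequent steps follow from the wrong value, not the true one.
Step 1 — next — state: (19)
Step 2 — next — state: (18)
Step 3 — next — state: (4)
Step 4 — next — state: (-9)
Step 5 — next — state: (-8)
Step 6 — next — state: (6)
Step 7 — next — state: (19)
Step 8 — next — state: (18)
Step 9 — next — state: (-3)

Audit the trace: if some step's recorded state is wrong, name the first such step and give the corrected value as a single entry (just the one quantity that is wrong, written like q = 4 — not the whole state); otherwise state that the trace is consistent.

step 9, x = 4

Step 1: x = 1*(6) + (-1)*(-8) + (5) = 19 — confirmed correct.
Step 2: x = 1*(19) + (-1)*(6) + (5) = 18 — matches.
Step 3: x = 1*(18) + (-1)*(19) + (5) = 4 — exactly as logged.
Step 4: x = 1*(4) + (-1)*(18) + (5) = -9 — verified.
Step 5: x = 1*(-9) + (-1)*(4) + (5) = -8 — no discrepancy.
Step 6: x = 1*(-8) + (-1)*(-9) + (5) = 6 — exactly as logged.
Step 7: x = 1*(6) + (-1)*(-8) + (5) = 19 — confirmed correct.
Step 8: x = 1*(19) + (-1)*(6) + (5) = 18 — same as recorded.
Step 9: x = 1*(18) + (-1)*(19) + (5) = 4 — not what was recorded.
First incorrect step: 9; the correct value is x = 4.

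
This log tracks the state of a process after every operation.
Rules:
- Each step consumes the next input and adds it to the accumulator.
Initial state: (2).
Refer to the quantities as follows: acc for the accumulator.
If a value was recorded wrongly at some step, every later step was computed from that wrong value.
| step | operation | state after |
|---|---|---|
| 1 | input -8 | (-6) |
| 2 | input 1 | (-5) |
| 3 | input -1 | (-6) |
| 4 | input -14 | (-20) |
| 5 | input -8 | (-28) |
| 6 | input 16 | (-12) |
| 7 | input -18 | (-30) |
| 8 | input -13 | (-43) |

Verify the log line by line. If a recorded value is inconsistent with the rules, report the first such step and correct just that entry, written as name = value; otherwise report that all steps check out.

no error

Recomputing the run from the initial state:
step 1: acc = -6
step 2: acc = -5
step 3: acc = -6
step 4: acc = -20
step 5: acc = -28
step 6: acc = -12
step 7: acc = -30
step 8: acc = -43
This matches the log at every step.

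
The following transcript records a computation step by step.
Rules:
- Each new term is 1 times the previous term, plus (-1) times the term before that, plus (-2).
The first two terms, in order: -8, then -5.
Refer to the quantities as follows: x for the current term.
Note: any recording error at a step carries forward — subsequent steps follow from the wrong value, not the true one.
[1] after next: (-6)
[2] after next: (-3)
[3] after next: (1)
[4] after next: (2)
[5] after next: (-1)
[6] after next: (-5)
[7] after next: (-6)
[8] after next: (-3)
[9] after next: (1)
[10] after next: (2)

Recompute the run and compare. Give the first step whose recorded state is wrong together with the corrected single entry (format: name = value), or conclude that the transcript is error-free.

step 1, x = 1

Recomputing the run from the initial state:
step 1: x = 1
step 2: x = 4
step 3: x = 1
step 4: x = -5
step 5: x = -8
step 6: x = -5
step 7: x = 1
step 8: x = 4
step 9: x = 1
step 10: x = -5
The first disagreement with the transcript is at step 1, where the value should be x = 1.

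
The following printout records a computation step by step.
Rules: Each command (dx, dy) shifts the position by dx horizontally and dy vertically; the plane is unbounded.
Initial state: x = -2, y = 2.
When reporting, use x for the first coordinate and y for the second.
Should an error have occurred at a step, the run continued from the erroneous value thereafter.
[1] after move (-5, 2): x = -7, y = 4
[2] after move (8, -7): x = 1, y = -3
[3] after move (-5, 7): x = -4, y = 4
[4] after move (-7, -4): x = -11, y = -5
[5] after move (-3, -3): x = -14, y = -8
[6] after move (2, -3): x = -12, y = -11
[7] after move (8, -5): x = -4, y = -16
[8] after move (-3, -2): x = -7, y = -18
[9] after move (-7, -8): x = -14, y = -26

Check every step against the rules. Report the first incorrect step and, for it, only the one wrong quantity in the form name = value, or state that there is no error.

1. x = -2 + (-5) = -7, y = 2 + (2) = 4 (agrees with the printout)
2. x = -7 + (8) = 1, y = 4 + (-7) = -3 (matches)
3. x = 1 + (-5) = -4, y = -3 + (7) = 4 (no discrepancy)
4. x = -4 + (-7) = -11, y = 4 + (-4) = 0 (first mismatch against the printout)
The audit stops at step 4: the recorded entry is wrong and should be y = 0.

step 4, y = 0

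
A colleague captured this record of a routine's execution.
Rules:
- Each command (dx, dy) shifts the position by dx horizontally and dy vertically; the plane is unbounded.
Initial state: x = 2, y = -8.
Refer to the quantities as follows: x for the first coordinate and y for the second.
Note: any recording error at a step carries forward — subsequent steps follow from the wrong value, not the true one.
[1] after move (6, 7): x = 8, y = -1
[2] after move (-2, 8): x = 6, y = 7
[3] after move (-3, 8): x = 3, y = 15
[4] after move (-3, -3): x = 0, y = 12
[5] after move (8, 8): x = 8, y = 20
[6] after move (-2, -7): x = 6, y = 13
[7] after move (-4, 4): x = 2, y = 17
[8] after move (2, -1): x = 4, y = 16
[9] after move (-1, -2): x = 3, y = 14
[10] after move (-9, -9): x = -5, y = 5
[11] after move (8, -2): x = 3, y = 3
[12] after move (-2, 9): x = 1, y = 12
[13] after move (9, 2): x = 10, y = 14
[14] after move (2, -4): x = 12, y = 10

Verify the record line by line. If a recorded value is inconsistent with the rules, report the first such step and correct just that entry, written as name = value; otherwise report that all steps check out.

Recomputing the run from the initial state:
step 1: x = 8, y = -1
step 2: x = 6, y = 7
step 3: x = 3, y = 15
step 4: x = 0, y = 12
step 5: x = 8, y = 20
step 6: x = 6, y = 13
step 7: x = 2, y = 17
step 8: x = 4, y = 16
step 9: x = 3, y = 14
step 10: x = -6, y = 5
step 11: x = 2, y = 3
step 12: x = 0, y = 12
step 13: x = 9, y = 14
step 14: x = 11, y = 10
The first disagreement with the record is at step 10, where the value should be x = -6.

step 10, x = -6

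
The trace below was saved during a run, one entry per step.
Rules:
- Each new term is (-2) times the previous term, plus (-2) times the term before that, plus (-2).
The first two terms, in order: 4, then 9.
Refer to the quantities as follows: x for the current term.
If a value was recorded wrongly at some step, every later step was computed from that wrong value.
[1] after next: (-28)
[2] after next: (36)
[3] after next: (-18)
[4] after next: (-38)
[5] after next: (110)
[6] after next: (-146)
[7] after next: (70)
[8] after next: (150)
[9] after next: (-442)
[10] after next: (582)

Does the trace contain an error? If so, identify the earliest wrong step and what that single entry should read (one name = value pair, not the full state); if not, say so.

no error

Recomputing the run from the initial state:
step 1: x = -28
step 2: x = 36
step 3: x = -18
step 4: x = -38
step 5: x = 110
step 6: x = -146
step 7: x = 70
step 8: x = 150
step 9: x = -442
step 10: x = 582
This matches the trace at every step.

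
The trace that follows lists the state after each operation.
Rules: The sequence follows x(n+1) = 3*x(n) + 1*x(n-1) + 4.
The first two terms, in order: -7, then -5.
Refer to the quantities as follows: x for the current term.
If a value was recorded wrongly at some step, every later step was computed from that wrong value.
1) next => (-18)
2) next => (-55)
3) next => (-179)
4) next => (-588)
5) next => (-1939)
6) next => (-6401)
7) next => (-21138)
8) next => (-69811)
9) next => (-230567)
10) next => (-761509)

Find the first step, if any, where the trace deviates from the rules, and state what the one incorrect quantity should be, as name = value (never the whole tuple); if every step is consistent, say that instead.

step 10, x = -761508

Recomputing the run from the initial state:
step 1: x = -18
step 2: x = -55
step 3: x = -179
step 4: x = -588
step 5: x = -1939
step 6: x = -6401
step 7: x = -21138
step 8: x = -69811
step 9: x = -230567
step 10: x = -761508
The first disagreement with the trace is at step 10, where the value should be x = -761508.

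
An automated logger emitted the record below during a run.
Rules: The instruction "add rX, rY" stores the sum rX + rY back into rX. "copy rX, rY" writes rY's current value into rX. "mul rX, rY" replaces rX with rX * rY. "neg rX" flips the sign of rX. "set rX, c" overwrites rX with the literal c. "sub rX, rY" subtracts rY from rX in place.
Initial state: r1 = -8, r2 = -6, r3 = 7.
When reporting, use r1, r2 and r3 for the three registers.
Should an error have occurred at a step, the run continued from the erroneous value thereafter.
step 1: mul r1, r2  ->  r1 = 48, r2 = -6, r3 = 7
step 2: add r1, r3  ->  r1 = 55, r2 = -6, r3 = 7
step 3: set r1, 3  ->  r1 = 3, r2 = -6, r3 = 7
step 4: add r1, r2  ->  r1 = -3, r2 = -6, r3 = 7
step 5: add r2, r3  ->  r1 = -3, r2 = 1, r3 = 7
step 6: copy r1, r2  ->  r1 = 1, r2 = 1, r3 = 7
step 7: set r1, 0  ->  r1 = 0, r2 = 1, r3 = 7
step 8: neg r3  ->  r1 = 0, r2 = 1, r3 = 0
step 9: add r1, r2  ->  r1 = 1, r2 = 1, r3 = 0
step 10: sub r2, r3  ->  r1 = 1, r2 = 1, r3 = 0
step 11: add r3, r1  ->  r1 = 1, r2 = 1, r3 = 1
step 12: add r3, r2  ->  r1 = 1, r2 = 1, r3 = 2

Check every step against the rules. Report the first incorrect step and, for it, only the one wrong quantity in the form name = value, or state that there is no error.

step 8, r3 = -7

step 1: r1 = -8 * -6 = 48 -> matches
step 2: r1 = 48 + 7 = 55 -> in agreement
step 3: r1 = 3 -> matches
step 4: r1 = 3 + -6 = -3 -> exactly as logged
step 5: r2 = -6 + 7 = 1 -> consistent with the record
step 6: r1 = 1 -> consistent with the record
step 7: r1 = 0 -> verified
step 8: r3 = -(7) = -7 -> this is not what the record shows
First incorrect step: 8; the correct value is r3 = -7.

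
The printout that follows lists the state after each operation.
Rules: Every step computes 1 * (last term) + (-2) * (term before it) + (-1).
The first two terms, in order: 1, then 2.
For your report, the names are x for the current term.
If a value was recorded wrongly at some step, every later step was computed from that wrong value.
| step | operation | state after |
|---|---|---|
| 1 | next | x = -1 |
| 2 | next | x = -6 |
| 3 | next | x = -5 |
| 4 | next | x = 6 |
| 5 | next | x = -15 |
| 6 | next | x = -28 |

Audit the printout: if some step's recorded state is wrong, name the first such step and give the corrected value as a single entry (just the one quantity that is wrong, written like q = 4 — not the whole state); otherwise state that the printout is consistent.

step 5, x = 15

step 1: x = 1*(2) + (-2)*(1) + (-1) = -1 -> agrees with the printout
step 2: x = 1*(-1) + (-2)*(2) + (-1) = -6 -> matches
step 3: x = 1*(-6) + (-2)*(-1) + (-1) = -5 -> no discrepancy
step 4: x = 1*(-5) + (-2)*(-6) + (-1) = 6 -> same as recorded
step 5: x = 1*(6) + (-2)*(-5) + (-1) = 15 -> not what was recorded
Conclusion: step 5 carries the first error; the entry should be x = 15.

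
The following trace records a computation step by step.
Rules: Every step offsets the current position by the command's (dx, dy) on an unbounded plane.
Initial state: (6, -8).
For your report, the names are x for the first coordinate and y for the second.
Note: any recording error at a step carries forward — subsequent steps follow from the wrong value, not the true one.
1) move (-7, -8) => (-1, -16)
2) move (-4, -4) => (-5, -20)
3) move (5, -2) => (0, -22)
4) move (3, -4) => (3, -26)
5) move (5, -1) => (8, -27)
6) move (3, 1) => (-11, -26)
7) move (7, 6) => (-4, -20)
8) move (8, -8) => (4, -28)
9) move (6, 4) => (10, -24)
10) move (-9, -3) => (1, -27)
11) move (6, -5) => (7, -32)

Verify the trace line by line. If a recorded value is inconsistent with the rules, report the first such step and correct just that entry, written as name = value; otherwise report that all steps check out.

Recomputing the run from the initial state:
step 1: x = -1, y = -16
step 2: x = -5, y = -20
step 3: x = 0, y = -22
step 4: x = 3, y = -26
step 5: x = 8, y = -27
step 6: x = 11, y = -26
step 7: x = 18, y = -20
step 8: x = 26, y = -28
step 9: x = 32, y = -24
step 10: x = 23, y = -27
step 11: x = 29, y = -32
The first disagreement with the trace is at step 6, where the value should be x = 11.

step 6, x = 11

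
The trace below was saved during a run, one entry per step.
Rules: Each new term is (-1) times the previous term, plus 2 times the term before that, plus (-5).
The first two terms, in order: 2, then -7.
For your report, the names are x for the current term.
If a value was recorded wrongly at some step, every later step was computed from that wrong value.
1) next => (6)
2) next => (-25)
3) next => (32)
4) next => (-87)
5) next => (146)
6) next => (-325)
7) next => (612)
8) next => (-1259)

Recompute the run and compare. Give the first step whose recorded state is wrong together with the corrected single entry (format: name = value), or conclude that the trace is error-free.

step 8, x = -1267

Recomputing the run from the initial state:
step 1: x = 6
step 2: x = -25
step 3: x = 32
step 4: x = -87
step 5: x = 146
step 6: x = -325
step 7: x = 612
step 8: x = -1267
The first disagreement with the trace is at step 8, where the value should be x = -1267.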